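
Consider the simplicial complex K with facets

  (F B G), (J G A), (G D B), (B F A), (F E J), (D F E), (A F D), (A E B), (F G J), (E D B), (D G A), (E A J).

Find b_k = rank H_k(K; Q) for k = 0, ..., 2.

We work with the vertex ordering A < B < D < E < F < G < J. The simplices of K, each written with vertices in increasing order, are:

  0-simplices (7): A, B, D, E, F, G, J
  1-simplices (18): AB, AD, AE, AF, AG, AJ, BD, BE, BF, BG, DE, DF, DG, EF, EJ, FG, FJ, GJ
  2-simplices (12): ABE, ABF, ADF, ADG, AEJ, AGJ, BDE, BDG, BFG, DEF, EFJ, FGJ

giving chain groups C_0 ≅ Z^7, C_1 ≅ Z^18, C_2 ≅ Z^12.

The boundary map ∂_1: C_1 → C_0 sends each edge [p,q] (with p < q) to q − p. For instance
  ∂BF = F − B.
The 7×18 boundary matrix has rank 6 and Smith normal form diag(1,1,1,1,1,1).

The boundary map ∂_2: C_2 → C_1 acts by ∂[p,q,r] = [q,r] − [p,r] + [p,q]. For instance
  ∂ADG = DG − AG + AD,
  ∂BDG = DG − BG + BD.
This gives a 18×12 integer matrix of rank 12; reducing to Smith normal form yields diagonal entries (1,1,1,1,1,1,1,1,1,1,1,2).

Reading off H_k = ker ∂_k / im ∂_{k+1}:

  H_0: rank C_0 − rank ∂_1 = 7 − 6 = 1, and the invariant factors of ∂_1 are all 1, so H_0 ≅ Z.
  H_1: rank ker ∂_1 − rank ∂_2 = (18 − 6) − 12 = 0, and ∂_2 has invariant factor 2 > 1, so H_1 ≅ Z/2Z.
  H_2: rank ker ∂_2 − rank ∂_3 = (12 − 12) − 0 = 0, and there is no ∂_3, so H_2 ≅ 0.

As a check, the Euler characteristic is 7 − 18 + 12 = 1, which agrees with 1 − 0 + 0 = 1.
(K is a triangulation of the real projective plane RP^2.)

Hence the Betti numbers are b_0 = 1, b_1 = 0, b_2 = 0.

b_0 = 1, b_1 = 0, b_2 = 0.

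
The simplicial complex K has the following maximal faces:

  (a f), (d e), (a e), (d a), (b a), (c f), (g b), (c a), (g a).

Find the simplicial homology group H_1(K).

We work with the vertex ordering a < b < c < d < e < f < g. The simplices of K, each written with vertices in increasing order, are:

  0-simplices (7): a, b, c, d, e, f, g
  1-simplices (9): ab, ac, ad, ae, af, ag, bg, cf, de

Hence C_0 ≅ Z^7, C_1 ≅ Z^9.

The boundary map ∂_1: C_1 → C_0 is given by ∂[p,q] = [q] − [p].
As a 7×9 matrix over Z this has rank 6, with invariant factors (1,1,1,1,1,1).

Reading off H_k = ker ∂_k / im ∂_{k+1}:

  H_1: rank ker ∂_1 − rank ∂_2 = (9 − 6) − 0 = 3, and there is no ∂_2, so H_1 = Z^3.

H_1 = Z^3.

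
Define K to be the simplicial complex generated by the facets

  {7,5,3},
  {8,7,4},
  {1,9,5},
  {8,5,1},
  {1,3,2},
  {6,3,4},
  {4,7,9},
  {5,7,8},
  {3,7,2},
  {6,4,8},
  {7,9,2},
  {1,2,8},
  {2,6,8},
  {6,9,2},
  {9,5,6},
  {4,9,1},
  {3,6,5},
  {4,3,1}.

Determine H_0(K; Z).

K has 9 vertices, 27 edges, 18 triangles.
rank ∂_0 = 0, rank ∂_1 = 8 ⇒ b_0 = 9 − 0 − 8 = 1; all invariant factors of ∂_1 are 1 so no torsion. So H_0 ≅ Z.

H_0 ≅ Z.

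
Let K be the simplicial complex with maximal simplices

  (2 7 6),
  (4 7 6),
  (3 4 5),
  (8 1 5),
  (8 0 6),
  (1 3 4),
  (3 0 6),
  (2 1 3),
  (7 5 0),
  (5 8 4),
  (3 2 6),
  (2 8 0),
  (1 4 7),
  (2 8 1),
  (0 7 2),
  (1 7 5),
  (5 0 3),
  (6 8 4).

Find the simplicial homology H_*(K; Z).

H_0 = Z,  H_1 = Z × Z/2,  H_2 = 0.

Order the vertices as 0 < 1 < 2 < 3 < 4 < 5 < 6 < 7 < 8. Listing each simplex with vertices in this order, K has dimension 2 with simplices:

  0-simplices (9): [0], [1], [2], [3], [4], [5], [6], [7], [8]
  1-simplices (27): (27 of them)
  2-simplices (18): [0,2,7], [0,2,8], [0,3,5], [0,3,6], [0,5,7], [0,6,8], [1,2,3], [1,2,8], [1,3,4], [1,4,7], [1,5,7], [1,5,8], [2,3,6], [2,6,7], [3,4,5], [4,5,8], [4,6,7], [4,6,8]

giving chain groups C_0 ≅ Z^9, C_1 ≅ Z^27, C_2 ≅ Z^18.

∂_1: C_1 → C_0 maps an edge to its endpoints' difference, ∂[p,q] = q − p. For instance
  ∂[2,8] = [8] − [2].
The 9×27 boundary matrix has rank 8 and Smith normal form diag(1,1,1,1,1,1,1,1).

The boundary map ∂_2: C_2 → C_1 sends each 2-simplex [p,q,r] to [q,r] − [p,r] + [p,q]. For instance
  ∂[0,3,5] = [3,5] − [0,5] + [0,3],
  ∂[4,5,8] = [5,8] − [4,8] + [4,5].
As a 27×18 matrix over Z this has rank 18, with invariant factors (1,1,1,1,1,1,1,1,1,1,1,1,1,1,1,1,1,2).

Computing H_k = (kernel of ∂_k) / (image of ∂_{k+1}):

  H_0: rank C_0 − rank ∂_1 = 9 − 8 = 1, and the invariant factors of ∂_1 are all 1, so H_0 = Z.
  H_1: rank ker ∂_1 − rank ∂_2 = (27 − 8) − 18 = 1, and ∂_2 has invariant factor 2 > 1, so H_1 = Z × Z/2.
  H_2: rank ker ∂_2 − rank ∂_3 = (18 − 18) − 0 = 0, and there is no ∂_3, so H_2 = 0.

As a check, the Euler characteristic is 9 − 27 + 18 = 0, which agrees with 1 − 1 + 0 = 0.
(K is a triangulation of the Klein bottle.)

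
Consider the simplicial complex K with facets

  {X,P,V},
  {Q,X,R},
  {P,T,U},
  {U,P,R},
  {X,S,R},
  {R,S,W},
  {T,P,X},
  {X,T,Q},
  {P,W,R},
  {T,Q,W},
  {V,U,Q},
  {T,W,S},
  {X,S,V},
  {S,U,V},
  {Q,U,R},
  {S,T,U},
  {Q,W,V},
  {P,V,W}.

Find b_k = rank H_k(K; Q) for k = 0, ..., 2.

b_0 = 1, b_1 = 2, b_2 = 1.

Order the vertices as P < Q < R < S < T < U < V < W < X. Listing each simplex with vertices in this order, K has dimension 2 with simplices:

  0-simplices (9): P, Q, R, S, T, U, V, W, X
  1-simplices (27): PR, PT, PU, PV, PW, PX, QR, QT, QU, QV, QW, QX, RS, RU, RW, RX, ST, SU, SV, SW, SX, TU, TW, TX, UV, VW, VX
  2-simplices (18): PRU, PRW, PTU, PTX, PVW, PVX, QRU, QRX, QTW, QTX, QUV, QVW, RSW, RSX, STU, STW, SUV, SVX

giving chain groups C_0 ≅ Z^9, C_1 ≅ Z^27, C_2 ≅ Z^18.

∂_1: C_1 → C_0 maps an edge to its endpoints' difference, ∂[p,q] = q − p. For instance
  ∂PW = W − P.
As a 9×27 matrix over Z this has rank 8, with invariant factors (1,1,1,1,1,1,1,1).

Boundary ∂_2: C_2 → C_1 maps a triangle to the signed sum of its edges. For instance
  ∂QVW = VW − QW + QV,
  ∂STU = TU − SU + ST.
As a 27×18 matrix over Z this has rank 17, with invariant factors (1,1,1,1,1,1,1,1,1,1,1,1,1,1,1,1,1).

From H_k ≅ ker(∂_k) / im(∂_{k+1}) we obtain:

  H_0: rank C_0 − rank ∂_1 = 9 − 8 = 1, and the invariant factors of ∂_1 are all 1, so H_0 = Z.
  H_1: rank ker ∂_1 − rank ∂_2 = (27 − 8) − 17 = 2, and the invariant factors of ∂_2 are all 1, so H_1 = Z^2.
  H_2: rank ker ∂_2 − rank ∂_3 = (18 − 17) − 0 = 1, and there is no ∂_3, so H_2 = Z.

As a check, the Euler characteristic is 9 − 27 + 18 = 0, which agrees with 1 − 2 + 1 = 0.

Hence the Betti numbers are b_0 = 1, b_1 = 2, b_2 = 1.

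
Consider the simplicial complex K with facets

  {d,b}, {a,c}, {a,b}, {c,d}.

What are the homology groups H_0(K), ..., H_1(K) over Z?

H_0 = Z,  H_1 = Z.

Fix the vertex order a < b < c < d and write every simplex with vertices in increasing order. Then dim K = 1 and the simplices of K are:

  0-simplices (4): a, b, c, d
  1-simplices (4): ab, ac, bd, cd

Hence C_0 ≅ Z^4, C_1 ≅ Z^4.

The boundary map ∂_1: C_1 → C_0 sends each edge [p,q] (with p < q) to q − p.
This gives a 4×4 integer matrix of rank 3; reducing to Smith normal form yields diagonal entries (1,1,1).

Now H_k = ker ∂_k / im ∂_{k+1}, so:

  H_0: rank C_0 − rank ∂_1 = 4 − 3 = 1, and the invariant factors of ∂_1 are all 1, so H_0 = Z.
  H_1: rank ker ∂_1 − rank ∂_2 = (4 − 3) − 0 = 1, and there is no ∂_2, so H_1 = Z.

As a check, the Euler characteristic is 4 − 4 = 0, which agrees with 1 − 1 = 0.
(K is a triangulation of the circle S^1.)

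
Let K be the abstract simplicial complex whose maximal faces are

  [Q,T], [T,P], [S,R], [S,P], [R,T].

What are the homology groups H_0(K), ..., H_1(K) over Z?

We work with the vertex ordering P < Q < R < S < T. The simplices of K, each written with vertices in increasing order, are:

  0-simplices (5): P, Q, R, S, T
  1-simplices (5): PS, PT, QT, RS, RT

Hence C_0 ≅ Z^5, C_1 ≅ Z^5.

Boundary ∂_1: C_1 → C_0 is given by ∂[p,q] = [q] − [p].
The 5×5 boundary matrix has rank 4 and Smith normal form diag(1,1,1,1).

Reading off H_k = ker ∂_k / im ∂_{k+1}:

  H_0: rank C_0 − rank ∂_1 = 5 − 4 = 1, and the invariant factors of ∂_1 are all 1, so H_0 ≅ Z.
  H_1: rank ker ∂_1 − rank ∂_2 = (5 − 4) − 0 = 1, and there is no ∂_2, so H_1 ≅ Z.

As a check, the Euler characteristic is 5 − 5 = 0, which agrees with 1 − 1 = 0.

H_0 ≅ Z,  H_1 ≅ Z.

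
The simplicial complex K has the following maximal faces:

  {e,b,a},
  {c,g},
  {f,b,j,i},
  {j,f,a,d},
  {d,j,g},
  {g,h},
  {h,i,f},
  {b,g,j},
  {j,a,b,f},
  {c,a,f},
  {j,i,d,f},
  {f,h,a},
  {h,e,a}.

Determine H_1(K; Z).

We work with the vertex ordering a < b < c < d < e < f < g < h < i < j. The simplices of K, each written with vertices in increasing order, are:

  0-simplices (10): a, b, c, d, e, f, g, h, i, j
  1-simplices (26): ab, ac, ad, ae, af, ah, aj, be, bf, bg, bi, bj, cf, cg, df, dg, di, dj, eh, fh, fi, fj, gh, gj, hi, ij
  2-simplices (19): abe, abf, abj, acf, adf, adj, aeh, afh, afj, bfi, bfj, bgj, bij, dfi, dfj, dgj, dij, fhi, fij
  3-simplices (4): abfj, adfj, bfij, dfij

Hence C_0 ≅ Z^10, C_1 ≅ Z^26, C_2 ≅ Z^19, C_3 ≅ Z^4.

The boundary map ∂_1: C_1 → C_0 sends each edge [p,q] (with p < q) to q − p. For instance
  ∂eh = h − e.
This gives a 10×26 integer matrix of rank 9; reducing to Smith normal form yields diagonal entries (1,1,1,1,1,1,1,1,1).

The boundary map ∂_2: C_2 → C_1 maps a triangle to the signed sum of its edges. For instance
  ∂bfj = fj − bj + bf,
  ∂dij = ij − dj + di.
The 26×19 boundary matrix has rank 15 and Smith normal form diag(1,1,1,1,1,1,1,1,1,1,1,1,1,1,1).

Boundary ∂_3: C_3 → C_2 sends each 3-simplex σ to the alternating sum Σ_i (−1)^i (σ with its i-th vertex removed). For instance
  ∂dfij = fij − dij + dfj − dfi,
  ∂abfj = bfj − afj + abj − abf.
As a 19×4 matrix over Z this has rank 4, with invariant factors (1,1,1,1).

Computing H_k = (kernel of ∂_k) / (image of ∂_{k+1}):

  H_1: rank ker ∂_1 − rank ∂_2 = (26 − 9) − 15 = 2, and the invariant factors of ∂_2 are all 1, so H_1 = Z^2.

H_1 = Z^2.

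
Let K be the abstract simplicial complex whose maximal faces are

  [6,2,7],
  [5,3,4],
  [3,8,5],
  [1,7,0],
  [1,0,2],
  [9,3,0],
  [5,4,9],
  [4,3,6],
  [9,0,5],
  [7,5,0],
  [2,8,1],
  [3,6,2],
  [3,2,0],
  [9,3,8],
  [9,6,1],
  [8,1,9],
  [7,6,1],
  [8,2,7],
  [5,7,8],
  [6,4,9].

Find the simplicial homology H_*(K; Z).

K has 10 vertices, 30 edges, 20 triangles.
rank ∂_0 = 0, rank ∂_1 = 9 ⇒ b_0 = 10 − 0 − 9 = 1; all invariant factors of ∂_1 are 1 so no torsion. So H_0 ≅ Z.
rank ∂_1 = 9, rank ∂_2 = 20 ⇒ b_1 = 30 − 9 − 20 = 1; ∂_2 has invariant factor(s) [2] giving torsion. So H_1 ≅ Z ⊕ Z/2.
rank ∂_2 = 20, rank ∂_3 = 0 ⇒ b_2 = 20 − 20 − 0 = 0. So H_2 ≅ 0.

H_0 ≅ Z,  H_1 ≅ Z ⊕ Z/2,  H_2 = 0.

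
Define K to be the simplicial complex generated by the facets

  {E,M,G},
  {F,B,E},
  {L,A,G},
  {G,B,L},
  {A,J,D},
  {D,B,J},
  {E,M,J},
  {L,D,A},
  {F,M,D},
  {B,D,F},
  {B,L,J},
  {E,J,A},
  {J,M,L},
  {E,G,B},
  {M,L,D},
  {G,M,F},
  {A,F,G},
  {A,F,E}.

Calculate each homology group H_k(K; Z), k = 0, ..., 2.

We work with the vertex ordering A < B < D < E < F < G < J < L < M. The simplices of K, each written with vertices in increasing order, are:

  0-simplices (9): A, B, D, E, F, G, J, L, M
  1-simplices (27): AD, AE, AF, AG, AJ, AL, BD, BE, BF, BG, BJ, BL, DF, DJ, DL, DM, EF, EG, EJ, EM, FG, FM, GL, GM, JL, JM, LM
  2-simplices (18): ADJ, ADL, AEF, AEJ, AFG, AGL, BDF, BDJ, BEF, BEG, BGL, BJL, DFM, DLM, EGM, EJM, FGM, JLM

giving chain groups C_0 ≅ Z^9, C_1 ≅ Z^27, C_2 ≅ Z^18.

Boundary ∂_1: C_1 → C_0 sends each edge [p,q] (with p < q) to q − p. For instance
  ∂BL = L − B.
This gives a 9×27 integer matrix of rank 8; reducing to Smith normal form yields diagonal entries (1,1,1,1,1,1,1,1).

Boundary ∂_2: C_2 → C_1 sends each 2-simplex [p,q,r] to [q,r] − [p,r] + [p,q]. For instance
  ∂BDF = DF − BF + BD,
  ∂AEJ = EJ − AJ + AE.
The 27×18 boundary matrix has rank 18 and Smith normal form diag(1,1,1,1,1,1,1,1,1,1,1,1,1,1,1,1,1,2).

Reading off H_k = ker ∂_k / im ∂_{k+1}:

  H_0: rank C_0 − rank ∂_1 = 9 − 8 = 1, and the invariant factors of ∂_1 are all 1, so H_0 ≅ Z.
  H_1: rank ker ∂_1 − rank ∂_2 = (27 − 8) − 18 = 1, and ∂_2 has invariant factor 2 > 1, so H_1 ≅ Z ⊕ Z_2.
  H_2: rank ker ∂_2 − rank ∂_3 = (18 − 18) − 0 = 0, and there is no ∂_3, so H_2 ≅ 0.

As a check, the Euler characteristic is 9 − 27 + 18 = 0, which agrees with 1 − 1 + 0 = 0.
(K is a triangulation of the Klein bottle.)

H_0 ≅ Z,  H_1 ≅ Z ⊕ Z_2,  H_2 = 0.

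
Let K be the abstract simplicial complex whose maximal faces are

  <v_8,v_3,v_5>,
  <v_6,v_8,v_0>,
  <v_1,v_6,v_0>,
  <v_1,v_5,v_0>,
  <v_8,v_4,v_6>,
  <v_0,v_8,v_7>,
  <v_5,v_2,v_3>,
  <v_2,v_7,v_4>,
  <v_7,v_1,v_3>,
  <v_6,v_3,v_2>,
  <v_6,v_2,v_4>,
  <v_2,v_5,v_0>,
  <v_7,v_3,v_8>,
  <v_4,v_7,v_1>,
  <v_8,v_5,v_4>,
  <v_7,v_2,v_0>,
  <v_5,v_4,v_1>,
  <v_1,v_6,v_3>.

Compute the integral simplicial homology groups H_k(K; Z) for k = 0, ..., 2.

Take the total order v_0 < v_1 < v_2 < v_3 < v_4 < v_5 < v_6 < v_7 < v_8 on the vertex set. Then K (dimension 2) consists of the simplices:

  0-simplices (9): [v_0], [v_1], [v_2], [v_3], [v_4], [v_5], [v_6], [v_7], [v_8]
  1-simplices (27): (27 of them)
  2-simplices (18): (18 of them)

so the chain groups are C_0 ≅ Z^9, C_1 ≅ Z^27, C_2 ≅ Z^18.

Boundary ∂_1: C_1 → C_0 sends each edge [p,q] (with p < q) to q − p.
This gives a 9×27 integer matrix of rank 8; reducing to Smith normal form yields diagonal entries (1,1,1,1,1,1,1,1).

∂_2: C_2 → C_1 sends each 2-simplex [p,q,r] to [q,r] − [p,r] + [p,q]. For instance
  ∂[v_3,v_7,v_8] = [v_7,v_8] − [v_3,v_8] + [v_3,v_7],
  ∂[v_0,v_1,v_6] = [v_1,v_6] − [v_0,v_6] + [v_0,v_1].
The 27×18 boundary matrix has rank 17 and Smith normal form diag(1,1,1,1,1,1,1,1,1,1,1,1,1,1,1,1,1).

Now H_k = ker ∂_k / im ∂_{k+1}, so:

  H_0: rank C_0 − rank ∂_1 = 9 − 8 = 1, and the invariant factors of ∂_1 are all 1, so H_0 = Z.
  H_1: rank ker ∂_1 − rank ∂_2 = (27 − 8) − 17 = 2, and the invariant factors of ∂_2 are all 1, so H_1 = Z^2.
  H_2: rank ker ∂_2 − rank ∂_3 = (18 − 17) − 0 = 1, and there is no ∂_3, so H_2 = Z.

As a check, the Euler characteristic is 9 − 27 + 18 = 0, which agrees with 1 − 2 + 1 = 0.
(K is a triangulation of the torus T^2.)

H_0 = Z,  H_1 = Z^2,  H_2 = Z.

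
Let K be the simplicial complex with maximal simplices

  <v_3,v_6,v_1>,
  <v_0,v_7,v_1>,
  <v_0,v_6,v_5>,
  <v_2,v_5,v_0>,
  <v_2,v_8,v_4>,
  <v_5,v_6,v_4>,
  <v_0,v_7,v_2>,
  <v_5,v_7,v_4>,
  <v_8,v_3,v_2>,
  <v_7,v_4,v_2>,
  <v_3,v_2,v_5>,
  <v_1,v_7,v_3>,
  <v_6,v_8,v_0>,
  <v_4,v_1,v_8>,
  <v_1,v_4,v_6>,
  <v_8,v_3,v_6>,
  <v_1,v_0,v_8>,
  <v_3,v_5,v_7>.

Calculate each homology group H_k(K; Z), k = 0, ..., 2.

We work with the vertex ordering v_0 < v_1 < v_2 < v_3 < v_4 < v_5 < v_6 < v_7 < v_8. The simplices of K, each written with vertices in increasing order, are:

  0-simplices (9): [v_0], [v_1], [v_2], [v_3], [v_4], [v_5], [v_6], [v_7], [v_8]
  1-simplices (27): (27 of them)
  2-simplices (18): (18 of them)

Hence C_0 ≅ Z^9, C_1 ≅ Z^27, C_2 ≅ Z^18.

The boundary map ∂_1: C_1 → C_0 is given by ∂[p,q] = [q] − [p]. For instance
  ∂[v_0,v_1] = [v_1] − [v_0].
As a 9×27 matrix over Z this has rank 8, with invariant factors (1,1,1,1,1,1,1,1).

Boundary ∂_2: C_2 → C_1 sends each 2-simplex [p,q,r] to [q,r] − [p,r] + [p,q]. For instance
  ∂[v_3,v_5,v_7] = [v_5,v_7] − [v_3,v_7] + [v_3,v_5],
  ∂[v_1,v_3,v_7] = [v_3,v_7] − [v_1,v_7] + [v_1,v_3].
The 27×18 boundary matrix has rank 18 and Smith normal form diag(1,1,1,1,1,1,1,1,1,1,1,1,1,1,1,1,1,2).

Now H_k = ker ∂_k / im ∂_{k+1}, so:

  H_0: rank C_0 − rank ∂_1 = 9 − 8 = 1, and the invariant factors of ∂_1 are all 1, so H_0 = Z.
  H_1: rank ker ∂_1 − rank ∂_2 = (27 − 8) − 18 = 1, and ∂_2 has invariant factor 2 > 1, so H_1 = Z ⊕ Z/2.
  H_2: rank ker ∂_2 − rank ∂_3 = (18 − 18) − 0 = 0, and there is no ∂_3, so H_2 = 0.

As a check, the Euler characteristic is 9 − 27 + 18 = 0, which agrees with 1 − 1 + 0 = 0.

H_0 ≅ Z,  H_1 ≅ Z ⊕ Z/2,  H_2 = 0.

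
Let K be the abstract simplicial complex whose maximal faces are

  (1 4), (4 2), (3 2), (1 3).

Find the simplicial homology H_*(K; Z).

H_0 = Z,  H_1 = Z.

K has 4 vertices, 4 edges.
rank ∂_0 = 0, rank ∂_1 = 3 ⇒ b_0 = 4 − 0 − 3 = 1; all invariant factors of ∂_1 are 1 so no torsion. So H_0 ≅ Z.
rank ∂_1 = 3, rank ∂_2 = 0 ⇒ b_1 = 4 − 3 − 0 = 1. So H_1 ≅ Z.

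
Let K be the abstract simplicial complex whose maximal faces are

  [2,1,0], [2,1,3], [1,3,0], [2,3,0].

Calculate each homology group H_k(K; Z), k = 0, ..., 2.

H_0 ≅ Z,  H_1 = 0,  H_2 ≅ Z.

Order the vertices as 0 < 1 < 2 < 3. Listing each simplex with vertices in this order, K has dimension 2 with simplices:

  0-simplices (4): [0], [1], [2], [3]
  1-simplices (6): [0,1], [0,2], [0,3], [1,2], [1,3], [2,3]
  2-simplices (4): [0,1,2], [0,1,3], [0,2,3], [1,2,3]

so the chain groups are C_0 ≅ Z^4, C_1 ≅ Z^6, C_2 ≅ Z^4.

Boundary ∂_1: C_1 → C_0 maps an edge to its endpoints' difference, ∂[p,q] = q − p. For instance
  ∂[0,3] = [3] − [0].
The resulting 4×6 matrix has rank 3, and its Smith normal form has invariant factors (1,1,1).

The boundary map ∂_2: C_2 → C_1 sends each 2-simplex [p,q,r] to [q,r] − [p,r] + [p,q]. For instance
  ∂[1,2,3] = [2,3] − [1,3] + [1,2],
  ∂[0,1,3] = [1,3] − [0,3] + [0,1].
The 6×4 boundary matrix has rank 3 and Smith normal form diag(1,1,1).

From H_k ≅ ker(∂_k) / im(∂_{k+1}) we obtain:

  H_0: rank C_0 − rank ∂_1 = 4 − 3 = 1, and the invariant factors of ∂_1 are all 1, so H_0 ≅ Z.
  H_1: rank ker ∂_1 − rank ∂_2 = (6 − 3) − 3 = 0, and the invariant factors of ∂_2 are all 1, so H_1 ≅ 0.
  H_2: rank ker ∂_2 − rank ∂_3 = (4 − 3) − 0 = 1, and there is no ∂_3, so H_2 ≅ Z.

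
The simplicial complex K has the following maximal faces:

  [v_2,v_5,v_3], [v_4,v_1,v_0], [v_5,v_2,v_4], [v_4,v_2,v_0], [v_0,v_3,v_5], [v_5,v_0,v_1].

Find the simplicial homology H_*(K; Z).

Order the vertices as v_0 < v_1 < v_2 < v_3 < v_4 < v_5. Listing each simplex with vertices in this order, K has dimension 2 with simplices:

  0-simplices (6): [v_0], [v_1], [v_2], [v_3], [v_4], [v_5]
  1-simplices (12): [v_0,v_1], [v_0,v_2], [v_0,v_3], [v_0,v_4], [v_0,v_5], [v_1,v_4], [v_1,v_5], [v_2,v_3], [v_2,v_4], [v_2,v_5], [v_3,v_5], [v_4,v_5]
  2-simplices (6): [v_0,v_1,v_4], [v_0,v_1,v_5], [v_0,v_2,v_4], [v_0,v_3,v_5], [v_2,v_3,v_5], [v_2,v_4,v_5]

Hence C_0 ≅ Z^6, C_1 ≅ Z^12, C_2 ≅ Z^6.

Boundary ∂_1: C_1 → C_0 maps an edge to its endpoints' difference, ∂[p,q] = q − p.
The resulting 6×12 matrix has rank 5, and its Smith normal form has invariant factors (1,1,1,1,1).

Boundary ∂_2: C_2 → C_1 sends each 2-simplex [p,q,r] to [q,r] − [p,r] + [p,q]. For instance
  ∂[v_2,v_4,v_5] = [v_4,v_5] − [v_2,v_5] + [v_2,v_4],
  ∂[v_0,v_2,v_4] = [v_2,v_4] − [v_0,v_4] + [v_0,v_2].
As a 12×6 matrix over Z this has rank 6, with invariant factors (1,1,1,1,1,1).

From H_k ≅ ker(∂_k) / im(∂_{k+1}) we obtain:

  H_0: rank C_0 − rank ∂_1 = 6 − 5 = 1, and the invariant factors of ∂_1 are all 1, so H_0 ≅ Z.
  H_1: rank ker ∂_1 − rank ∂_2 = (12 − 5) − 6 = 1, and the invariant factors of ∂_2 are all 1, so H_1 ≅ Z.
  H_2: rank ker ∂_2 − rank ∂_3 = (6 − 6) − 0 = 0, and there is no ∂_3, so H_2 ≅ 0.

(K is a triangulation of the cylinder S^1 x I.)

H_0 ≅ Z,  H_1 ≅ Z,  H_2 = 0.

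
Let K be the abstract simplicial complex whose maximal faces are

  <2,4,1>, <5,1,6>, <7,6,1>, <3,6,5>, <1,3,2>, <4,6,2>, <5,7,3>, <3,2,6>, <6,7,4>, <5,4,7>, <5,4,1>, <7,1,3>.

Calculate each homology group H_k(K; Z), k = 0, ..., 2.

H_0 ≅ Z,  H_1 ≅ Z/2Z,  H_2 = 0.

Take the total order 1 < 2 < 3 < 4 < 5 < 6 < 7 on the vertex set. Then K (dimension 2) consists of the simplices:

  0-simplices (7): [1], [2], [3], [4], [5], [6], [7]
  1-simplices (18): [1,2], [1,3], [1,4], [1,5], [1,6], [1,7], [2,3], [2,4], [2,6], [3,5], [3,6], [3,7], [4,5], [4,6], [4,7], [5,6], [5,7], [6,7]
  2-simplices (12): [1,2,3], [1,2,4], [1,3,7], [1,4,5], [1,5,6], [1,6,7], [2,3,6], [2,4,6], [3,5,6], [3,5,7], [4,5,7], [4,6,7]

Hence C_0 ≅ Z^7, C_1 ≅ Z^18, C_2 ≅ Z^12.

The boundary map ∂_1: C_1 → C_0 is given by ∂[p,q] = [q] − [p]. For instance
  ∂[1,3] = [3] − [1].
The resulting 7×18 matrix has rank 6, and its Smith normal form has invariant factors (1,1,1,1,1,1).

∂_2: C_2 → C_1 sends each 2-simplex [p,q,r] to [q,r] − [p,r] + [p,q]. For instance
  ∂[1,3,7] = [3,7] − [1,7] + [1,3],
  ∂[1,4,5] = [4,5] − [1,5] + [1,4].
As a 18×12 matrix over Z this has rank 12, with invariant factors (1,1,1,1,1,1,1,1,1,1,1,2).

Reading off H_k = ker ∂_k / im ∂_{k+1}:

  H_0: rank C_0 − rank ∂_1 = 7 − 6 = 1, and the invariant factors of ∂_1 are all 1, so H_0 ≅ Z.
  H_1: rank ker ∂_1 − rank ∂_2 = (18 − 6) − 12 = 0, and ∂_2 has invariant factor 2 > 1, so H_1 ≅ Z/2Z.
  H_2: rank ker ∂_2 − rank ∂_3 = (12 − 12) − 0 = 0, and there is no ∂_3, so H_2 ≅ 0.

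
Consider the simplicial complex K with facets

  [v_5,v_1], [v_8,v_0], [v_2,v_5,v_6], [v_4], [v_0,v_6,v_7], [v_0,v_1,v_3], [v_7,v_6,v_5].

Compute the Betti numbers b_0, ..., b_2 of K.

b_0 = 2, b_1 = 1, b_2 = 0.

Fix the vertex order v_0 < v_1 < v_2 < v_3 < v_4 < v_5 < v_6 < v_7 < v_8 and write every simplex with vertices in increasing order. Then dim K = 2 and the simplices of K are:

  0-simplices (9): [v_0], [v_1], [v_2], [v_3], [v_4], [v_5], [v_6], [v_7], [v_8]
  1-simplices (12): [v_0,v_1], [v_0,v_3], [v_0,v_6], [v_0,v_7], [v_0,v_8], [v_1,v_3], [v_1,v_5], [v_2,v_5], [v_2,v_6], [v_5,v_6], [v_5,v_7], [v_6,v_7]
  2-simplices (4): [v_0,v_1,v_3], [v_0,v_6,v_7], [v_2,v_5,v_6], [v_5,v_6,v_7]

Hence C_0 ≅ Z^9, C_1 ≅ Z^12, C_2 ≅ Z^4.

Boundary ∂_1: C_1 → C_0 maps an edge to its endpoints' difference, ∂[p,q] = q − p.
The 9×12 boundary matrix has rank 7 and Smith normal form diag(1,1,1,1,1,1,1).

Boundary ∂_2: C_2 → C_1 acts by ∂[p,q,r] = [q,r] − [p,r] + [p,q]. For instance
  ∂[v_5,v_6,v_7] = [v_6,v_7] − [v_5,v_7] + [v_5,v_6],
  ∂[v_0,v_6,v_7] = [v_6,v_7] − [v_0,v_7] + [v_0,v_6].
This gives a 12×4 integer matrix of rank 4; reducing to Smith normal form yields diagonal entries (1,1,1,1).

Reading off H_k = ker ∂_k / im ∂_{k+1}:

  H_0: rank C_0 − rank ∂_1 = 9 − 7 = 2, and the invariant factors of ∂_1 are all 1, so H_0 = Z^2.
  H_1: rank ker ∂_1 − rank ∂_2 = (12 − 7) − 4 = 1, and the invariant factors of ∂_2 are all 1, so H_1 = Z.
  H_2: rank ker ∂_2 − rank ∂_3 = (4 − 4) − 0 = 0, and there is no ∂_3, so H_2 = 0.

As a check, the Euler characteristic is 9 − 12 + 4 = 1, which agrees with 2 − 1 + 0 = 1.

Hence the Betti numbers are b_0 = 2, b_1 = 1, b_2 = 0.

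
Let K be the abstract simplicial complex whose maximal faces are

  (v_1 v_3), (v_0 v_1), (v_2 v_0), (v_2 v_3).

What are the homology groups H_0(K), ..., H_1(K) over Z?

H_0 ≅ Z,  H_1 ≅ Z.

Take the total order v_0 < v_1 < v_2 < v_3 on the vertex set. Then K (dimension 1) consists of the simplices:

  0-simplices (4): [v_0], [v_1], [v_2], [v_3]
  1-simplices (4): [v_0,v_1], [v_0,v_2], [v_1,v_3], [v_2,v_3]

giving chain groups C_0 ≅ Z^4, C_1 ≅ Z^4.

Boundary ∂_1: C_1 → C_0 is given by ∂[p,q] = [q] − [p]. For instance
  ∂[v_1,v_3] = [v_3] − [v_1].
As a 4×4 matrix over Z this has rank 3, with invariant factors (1,1,1).

Computing H_k = (kernel of ∂_k) / (image of ∂_{k+1}):

  H_0: rank C_0 − rank ∂_1 = 4 − 3 = 1, and the invariant factors of ∂_1 are all 1, so H_0 ≅ Z.
  H_1: rank ker ∂_1 − rank ∂_2 = (4 − 3) − 0 = 1, and there is no ∂_2, so H_1 ≅ Z.

(K is a triangulation of the circle S^1.)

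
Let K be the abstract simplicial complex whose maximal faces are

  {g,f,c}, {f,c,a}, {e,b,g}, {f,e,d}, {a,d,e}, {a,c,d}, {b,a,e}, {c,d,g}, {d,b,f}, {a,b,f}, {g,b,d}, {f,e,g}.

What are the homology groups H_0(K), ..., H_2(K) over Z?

H_0 = Z,  H_1 = Z/2Z,  H_2 = 0.

We work with the vertex ordering a < b < c < d < e < f < g. The simplices of K, each written with vertices in increasing order, are:

  0-simplices (7): a, b, c, d, e, f, g
  1-simplices (18): ab, ac, ad, ae, af, bd, be, bf, bg, cd, cf, cg, de, df, dg, ef, eg, fg
  2-simplices (12): abe, abf, acd, acf, ade, bdf, bdg, beg, cdg, cfg, def, efg

so the chain groups are C_0 ≅ Z^7, C_1 ≅ Z^18, C_2 ≅ Z^12.

Boundary ∂_1: C_1 → C_0 is given by ∂[p,q] = [q] − [p].
This gives a 7×18 integer matrix of rank 6; reducing to Smith normal form yields diagonal entries (1,1,1,1,1,1).

Boundary ∂_2: C_2 → C_1 sends each 2-simplex [p,q,r] to [q,r] − [p,r] + [p,q]. For instance
  ∂def = ef − df + de,
  ∂cfg = fg − cg + cf.
As a 18×12 matrix over Z this has rank 12, with invariant factors (1,1,1,1,1,1,1,1,1,1,1,2).

From H_k ≅ ker(∂_k) / im(∂_{k+1}) we obtain:

  H_0: rank C_0 − rank ∂_1 = 7 − 6 = 1, and the invariant factors of ∂_1 are all 1, so H_0 = Z.
  H_1: rank ker ∂_1 − rank ∂_2 = (18 − 6) − 12 = 0, and ∂_2 has invariant factor 2 > 1, so H_1 = Z/2Z.
  H_2: rank ker ∂_2 − rank ∂_3 = (12 − 12) − 0 = 0, and there is no ∂_3, so H_2 = 0.

As a check, the Euler characteristic is 7 − 18 + 12 = 1, which agrees with 1 − 0 + 0 = 1.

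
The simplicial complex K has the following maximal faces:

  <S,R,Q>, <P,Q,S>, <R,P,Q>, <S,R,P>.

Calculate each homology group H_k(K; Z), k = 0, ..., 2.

H_0 ≅ Z,  H_1 = 0,  H_2 ≅ Z.

K has 4 vertices, 6 edges, 4 triangles.
rank ∂_0 = 0, rank ∂_1 = 3 ⇒ b_0 = 4 − 0 − 3 = 1; all invariant factors of ∂_1 are 1 so no torsion. So H_0 = Z.
rank ∂_1 = 3, rank ∂_2 = 3 ⇒ b_1 = 6 − 3 − 3 = 0; all invariant factors of ∂_2 are 1 so no torsion. So H_1 = 0.
rank ∂_2 = 3, rank ∂_3 = 0 ⇒ b_2 = 4 − 3 − 0 = 1. So H_2 = Z.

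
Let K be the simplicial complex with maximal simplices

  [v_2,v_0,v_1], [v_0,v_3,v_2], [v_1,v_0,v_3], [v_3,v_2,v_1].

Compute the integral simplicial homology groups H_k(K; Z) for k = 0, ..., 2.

H_0 = Z,  H_1 = 0,  H_2 = Z.

We work with the vertex ordering v_0 < v_1 < v_2 < v_3. The simplices of K, each written with vertices in increasing order, are:

  0-simplices (4): [v_0], [v_1], [v_2], [v_3]
  1-simplices (6): [v_0,v_1], [v_0,v_2], [v_0,v_3], [v_1,v_2], [v_1,v_3], [v_2,v_3]
  2-simplices (4): [v_0,v_1,v_2], [v_0,v_1,v_3], [v_0,v_2,v_3], [v_1,v_2,v_3]

so the chain groups are C_0 ≅ Z^4, C_1 ≅ Z^6, C_2 ≅ Z^4.

Boundary ∂_1: C_1 → C_0 maps an edge to its endpoints' difference, ∂[p,q] = q − p.
As a 4×6 matrix over Z this has rank 3, with invariant factors (1,1,1).

Boundary ∂_2: C_2 → C_1 acts by ∂[p,q,r] = [q,r] − [p,r] + [p,q]. For instance
  ∂[v_1,v_2,v_3] = [v_2,v_3] − [v_1,v_3] + [v_1,v_2],
  ∂[v_0,v_1,v_2] = [v_1,v_2] − [v_0,v_2] + [v_0,v_1].
This gives a 6×4 integer matrix of rank 3; reducing to Smith normal form yields diagonal entries (1,1,1).

Reading off H_k = ker ∂_k / im ∂_{k+1}:

  H_0: rank C_0 − rank ∂_1 = 4 − 3 = 1, and the invariant factors of ∂_1 are all 1, so H_0 ≅ Z.
  H_1: rank ker ∂_1 − rank ∂_2 = (6 − 3) − 3 = 0, and the invariant factors of ∂_2 are all 1, so H_1 ≅ 0.
  H_2: rank ker ∂_2 − rank ∂_3 = (4 − 3) − 0 = 1, and there is no ∂_3, so H_2 ≅ Z.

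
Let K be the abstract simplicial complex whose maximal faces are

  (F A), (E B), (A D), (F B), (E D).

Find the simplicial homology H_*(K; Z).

H_0 ≅ Z,  H_1 ≅ Z.

Fix the vertex order A < B < D < E < F and write every simplex with vertices in increasing order. Then dim K = 1 and the simplices of K are:

  0-simplices (5): A, B, D, E, F
  1-simplices (5): AD, AF, BE, BF, DE

so the chain groups are C_0 ≅ Z^5, C_1 ≅ Z^5.

The boundary map ∂_1: C_1 → C_0 maps an edge to its endpoints' difference, ∂[p,q] = q − p. For instance
  ∂AD = D − A.
As a 5×5 matrix over Z this has rank 4, with invariant factors (1,1,1,1).

Reading off H_k = ker ∂_k / im ∂_{k+1}:

  H_0: rank C_0 − rank ∂_1 = 5 − 4 = 1, and the invariant factors of ∂_1 are all 1, so H_0 = Z.
  H_1: rank ker ∂_1 − rank ∂_2 = (5 − 4) − 0 = 1, and there is no ∂_2, so H_1 = Z.

As a check, the Euler characteristic is 5 − 5 = 0, which agrees with 1 − 1 = 0.
(K is a triangulation of the circle S^1.)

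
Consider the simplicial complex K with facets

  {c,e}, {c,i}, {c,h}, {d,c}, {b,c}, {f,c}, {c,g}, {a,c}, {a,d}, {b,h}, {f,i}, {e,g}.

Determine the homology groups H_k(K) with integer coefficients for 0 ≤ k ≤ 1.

H_0 ≅ Z,  H_1 ≅ Z^4.

We work with the vertex ordering a < b < c < d < e < f < g < h < i. The simplices of K, each written with vertices in increasing order, are:

  0-simplices (9): a, b, c, d, e, f, g, h, i
  1-simplices (12): ac, ad, bc, bh, cd, ce, cf, cg, ch, ci, eg, fi

Hence C_0 ≅ Z^9, C_1 ≅ Z^12.

Boundary ∂_1: C_1 → C_0 maps an edge to its endpoints' difference, ∂[p,q] = q − p.
The 9×12 boundary matrix has rank 8 and Smith normal form diag(1,1,1,1,1,1,1,1).

Computing H_k = (kernel of ∂_k) / (image of ∂_{k+1}):

  H_0: rank C_0 − rank ∂_1 = 9 − 8 = 1, and the invariant factors of ∂_1 are all 1, so H_0 = Z.
  H_1: rank ker ∂_1 − rank ∂_2 = (12 − 8) − 0 = 4, and there is no ∂_2, so H_1 = Z^4.

As a check, the Euler characteristic is 9 − 12 = -3, which agrees with 1 − 4 = -3.
(K is a triangulation of a wedge of 4 circles.)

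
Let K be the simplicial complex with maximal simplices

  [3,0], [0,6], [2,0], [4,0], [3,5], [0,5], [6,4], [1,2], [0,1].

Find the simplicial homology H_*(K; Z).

H_0 ≅ Z,  H_1 ≅ Z^3.

Take the total order 0 < 1 < 2 < 3 < 4 < 5 < 6 on the vertex set. Then K (dimension 1) consists of the simplices:

  0-simplices (7): [0], [1], [2], [3], [4], [5], [6]
  1-simplices (9): [0,1], [0,2], [0,3], [0,4], [0,5], [0,6], [1,2], [3,5], [4,6]

giving chain groups C_0 ≅ Z^7, C_1 ≅ Z^9.

The boundary map ∂_1: C_1 → C_0 is given by ∂[p,q] = [q] − [p]. For instance
  ∂[0,2] = [2] − [0].
The 7×9 boundary matrix has rank 6 and Smith normal form diag(1,1,1,1,1,1).

Now H_k = ker ∂_k / im ∂_{k+1}, so:

  H_0: rank C_0 − rank ∂_1 = 7 − 6 = 1, and the invariant factors of ∂_1 are all 1, so H_0 ≅ Z.
  H_1: rank ker ∂_1 − rank ∂_2 = (9 − 6) − 0 = 3, and there is no ∂_2, so H_1 ≅ Z^3.

As a check, the Euler characteristic is 7 − 9 = -2, which agrees with 1 − 3 = -2.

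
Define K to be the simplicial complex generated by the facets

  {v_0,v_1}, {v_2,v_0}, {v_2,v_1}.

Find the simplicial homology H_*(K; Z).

H_0 ≅ Z,  H_1 ≅ Z.

K has 3 vertices, 3 edges.
rank ∂_0 = 0, rank ∂_1 = 2 ⇒ b_0 = 3 − 0 − 2 = 1; all invariant factors of ∂_1 are 1 so no torsion. So H_0 ≅ Z.
rank ∂_1 = 2, rank ∂_2 = 0 ⇒ b_1 = 3 − 2 − 0 = 1. So H_1 ≅ Z.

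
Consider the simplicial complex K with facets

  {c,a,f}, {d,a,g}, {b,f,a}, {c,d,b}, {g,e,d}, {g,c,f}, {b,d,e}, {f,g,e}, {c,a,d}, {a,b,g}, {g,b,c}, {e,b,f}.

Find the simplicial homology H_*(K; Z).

H_0 = Z,  H_1 = Z/2Z,  H_2 = 0.

We work with the vertex ordering a < b < c < d < e < f < g. The simplices of K, each written with vertices in increasing order, are:

  0-simplices (7): a, b, c, d, e, f, g
  1-simplices (18): ab, ac, ad, af, ag, bc, bd, be, bf, bg, cd, cf, cg, de, dg, ef, eg, fg
  2-simplices (12): abf, abg, acd, acf, adg, bcd, bcg, bde, bef, cfg, deg, efg

Hence C_0 ≅ Z^7, C_1 ≅ Z^18, C_2 ≅ Z^12.

∂_1: C_1 → C_0 sends each edge [p,q] (with p < q) to q − p.
The 7×18 boundary matrix has rank 6 and Smith normal form diag(1,1,1,1,1,1).

Boundary ∂_2: C_2 → C_1 acts by ∂[p,q,r] = [q,r] − [p,r] + [p,q]. For instance
  ∂efg = fg − eg + ef,
  ∂abf = bf − af + ab.
The 18×12 boundary matrix has rank 12 and Smith normal form diag(1,1,1,1,1,1,1,1,1,1,1,2).

From H_k ≅ ker(∂_k) / im(∂_{k+1}) we obtain:

  H_0: rank C_0 − rank ∂_1 = 7 − 6 = 1, and the invariant factors of ∂_1 are all 1, so H_0 = Z.
  H_1: rank ker ∂_1 − rank ∂_2 = (18 − 6) − 12 = 0, and ∂_2 has invariant factor 2 > 1, so H_1 = Z/2Z.
  H_2: rank ker ∂_2 − rank ∂_3 = (12 − 12) − 0 = 0, and there is no ∂_3, so H_2 = 0.

As a check, the Euler characteristic is 7 − 18 + 12 = 1, which agrees with 1 − 0 + 0 = 1.
(K is a triangulation of the real projective plane RP^2.)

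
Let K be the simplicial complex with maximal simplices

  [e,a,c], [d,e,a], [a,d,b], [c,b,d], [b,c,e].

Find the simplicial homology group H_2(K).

We work with the vertex ordering a < b < c < d < e. The simplices of K, each written with vertices in increasing order, are:

  0-simplices (5): a, b, c, d, e
  1-simplices (10): ab, ac, ad, ae, bc, bd, be, cd, ce, de
  2-simplices (5): abd, ace, ade, bcd, bce

giving chain groups C_0 ≅ Z^5, C_1 ≅ Z^10, C_2 ≅ Z^5.

Boundary ∂_1: C_1 → C_0 maps an edge to its endpoints' difference, ∂[p,q] = q − p. For instance
  ∂ac = c − a.
The 5×10 boundary matrix has rank 4 and Smith normal form diag(1,1,1,1).

Boundary ∂_2: C_2 → C_1 acts by ∂[p,q,r] = [q,r] − [p,r] + [p,q]. For instance
  ∂ace = ce − ae + ac,
  ∂bcd = cd − bd + bc.
The resulting 10×5 matrix has rank 5, and its Smith normal form has invariant factors (1,1,1,1,1).

Now H_k = ker ∂_k / im ∂_{k+1}, so:

  H_2: rank ker ∂_2 − rank ∂_3 = (5 − 5) − 0 = 0, and there is no ∂_3, so H_2 ≅ 0.

H_2 = 0.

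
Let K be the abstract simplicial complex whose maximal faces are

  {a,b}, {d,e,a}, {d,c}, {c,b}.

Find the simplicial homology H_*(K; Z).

Fix the vertex order a < b < c < d < e and write every simplex with vertices in increasing order. Then dim K = 2 and the simplices of K are:

  0-simplices (5): a, b, c, d, e
  1-simplices (6): ab, ad, ae, bc, cd, de
  2-simplices (1): ade

so the chain groups are C_0 ≅ Z^5, C_1 ≅ Z^6, C_2 ≅ Z^1.

∂_1: C_1 → C_0 is given by ∂[p,q] = [q] − [p]. For instance
  ∂de = e − d.
The resulting 5×6 matrix has rank 4, and its Smith normal form has invariant factors (1,1,1,1).

The boundary map ∂_2: C_2 → C_1 maps a triangle to the signed sum of its edges. For instance
  ∂ade = de − ae + ad.
As a 6×1 matrix over Z this has rank 1, with invariant factors (1).

Computing H_k = (kernel of ∂_k) / (image of ∂_{k+1}):

  H_0: rank C_0 − rank ∂_1 = 5 − 4 = 1, and the invariant factors of ∂_1 are all 1, so H_0 = Z.
  H_1: rank ker ∂_1 − rank ∂_2 = (6 − 4) − 1 = 1, and the invariant factors of ∂_2 are all 1, so H_1 = Z.
  H_2: rank ker ∂_2 − rank ∂_3 = (1 − 1) − 0 = 0, and there is no ∂_3, so H_2 = 0.

As a check, the Euler characteristic is 5 − 6 + 1 = 0, which agrees with 1 − 1 + 0 = 0.

H_0 = Z,  H_1 = Z,  H_2 = 0.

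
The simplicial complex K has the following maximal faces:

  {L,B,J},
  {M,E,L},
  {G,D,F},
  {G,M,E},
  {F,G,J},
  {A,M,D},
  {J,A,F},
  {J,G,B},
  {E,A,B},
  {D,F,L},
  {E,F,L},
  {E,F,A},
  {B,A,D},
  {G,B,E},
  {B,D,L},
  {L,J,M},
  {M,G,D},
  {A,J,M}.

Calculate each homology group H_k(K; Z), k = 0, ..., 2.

H_0 = Z,  H_1 = Z^2,  H_2 = Z.

Take the total order A < B < D < E < F < G < J < L < M on the vertex set. Then K (dimension 2) consists of the simplices:

  0-simplices (9): A, B, D, E, F, G, J, L, M
  1-simplices (27): AB, AD, AE, AF, AJ, AM, BD, BE, BG, BJ, BL, DF, DG, DL, DM, EF, EG, EL, EM, FG, FJ, FL, GJ, GM, JL, JM, LM
  2-simplices (18): ABD, ABE, ADM, AEF, AFJ, AJM, BDL, BEG, BGJ, BJL, DFG, DFL, DGM, EFL, EGM, ELM, FGJ, JLM

so the chain groups are C_0 ≅ Z^9, C_1 ≅ Z^27, C_2 ≅ Z^18.

The boundary map ∂_1: C_1 → C_0 is given by ∂[p,q] = [q] − [p]. For instance
  ∂AM = M − A.
This gives a 9×27 integer matrix of rank 8; reducing to Smith normal form yields diagonal entries (1,1,1,1,1,1,1,1).

Boundary ∂_2: C_2 → C_1 maps a triangle to the signed sum of its edges. For instance
  ∂AEF = EF − AF + AE,
  ∂DGM = GM − DM + DG.
The 27×18 boundary matrix has rank 17 and Smith normal form diag(1,1,1,1,1,1,1,1,1,1,1,1,1,1,1,1,1).

Now H_k = ker ∂_k / im ∂_{k+1}, so:

  H_0: rank C_0 − rank ∂_1 = 9 − 8 = 1, and the invariant factors of ∂_1 are all 1, so H_0 = Z.
  H_1: rank ker ∂_1 − rank ∂_2 = (27 − 8) − 17 = 2, and the invariant factors of ∂_2 are all 1, so H_1 = Z^2.
  H_2: rank ker ∂_2 − rank ∂_3 = (18 − 17) − 0 = 1, and there is no ∂_3, so H_2 = Z.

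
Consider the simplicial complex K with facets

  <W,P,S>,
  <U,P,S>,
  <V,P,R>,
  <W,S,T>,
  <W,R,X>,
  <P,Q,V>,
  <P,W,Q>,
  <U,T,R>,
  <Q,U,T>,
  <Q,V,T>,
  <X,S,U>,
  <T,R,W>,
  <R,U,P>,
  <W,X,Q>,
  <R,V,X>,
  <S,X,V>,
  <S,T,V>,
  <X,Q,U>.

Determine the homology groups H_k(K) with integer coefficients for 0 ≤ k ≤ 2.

H_0 = Z,  H_1 = Z^2,  H_2 = Z.

Take the total order P < Q < R < S < T < U < V < W < X on the vertex set. Then K (dimension 2) consists of the simplices:

  0-simplices (9): P, Q, R, S, T, U, V, W, X
  1-simplices (27): PQ, PR, PS, PU, PV, PW, QT, QU, QV, QW, QX, RT, RU, RV, RW, RX, ST, SU, SV, SW, SX, TU, TV, TW, UX, VX, WX
  2-simplices (18): PQV, PQW, PRU, PRV, PSU, PSW, QTU, QTV, QUX, QWX, RTU, RTW, RVX, RWX, STV, STW, SUX, SVX

giving chain groups C_0 ≅ Z^9, C_1 ≅ Z^27, C_2 ≅ Z^18.

∂_1: C_1 → C_0 is given by ∂[p,q] = [q] − [p].
This gives a 9×27 integer matrix of rank 8; reducing to Smith normal form yields diagonal entries (1,1,1,1,1,1,1,1).

The boundary map ∂_2: C_2 → C_1 maps a triangle to the signed sum of its edges. For instance
  ∂SVX = VX − SX + SV,
  ∂PQV = QV − PV + PQ.
The resulting 27×18 matrix has rank 17, and its Smith normal form has invariant factors (1,1,1,1,1,1,1,1,1,1,1,1,1,1,1,1,1).

Computing H_k = (kernel of ∂_k) / (image of ∂_{k+1}):

  H_0: rank C_0 − rank ∂_1 = 9 − 8 = 1, and the invariant factors of ∂_1 are all 1, so H_0 ≅ Z.
  H_1: rank ker ∂_1 − rank ∂_2 = (27 − 8) − 17 = 2, and the invariant factors of ∂_2 are all 1, so H_1 ≅ Z^2.
  H_2: rank ker ∂_2 − rank ∂_3 = (18 − 17) − 0 = 1, and there is no ∂_3, so H_2 ≅ Z.

(K is a triangulation of the torus T^2.)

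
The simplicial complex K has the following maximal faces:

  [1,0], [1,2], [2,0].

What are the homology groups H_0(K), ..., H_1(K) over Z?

Take the total order 0 < 1 < 2 on the vertex set. Then K (dimension 1) consists of the simplices:

  0-simplices (3): [0], [1], [2]
  1-simplices (3): [0,1], [0,2], [1,2]

giving chain groups C_0 ≅ Z^3, C_1 ≅ Z^3.

The boundary map ∂_1: C_1 → C_0 maps an edge to its endpoints' difference, ∂[p,q] = q − p. For instance
  ∂[0,1] = [1] − [0].
The 3×3 boundary matrix has rank 2 and Smith normal form diag(1,1).

From H_k ≅ ker(∂_k) / im(∂_{k+1}) we obtain:

  H_0: rank C_0 − rank ∂_1 = 3 − 2 = 1, and the invariant factors of ∂_1 are all 1, so H_0 ≅ Z.
  H_1: rank ker ∂_1 − rank ∂_2 = (3 − 2) − 0 = 1, and there is no ∂_2, so H_1 ≅ Z.

(K is a triangulation of the circle S^1.)

H_0 ≅ Z,  H_1 ≅ Z.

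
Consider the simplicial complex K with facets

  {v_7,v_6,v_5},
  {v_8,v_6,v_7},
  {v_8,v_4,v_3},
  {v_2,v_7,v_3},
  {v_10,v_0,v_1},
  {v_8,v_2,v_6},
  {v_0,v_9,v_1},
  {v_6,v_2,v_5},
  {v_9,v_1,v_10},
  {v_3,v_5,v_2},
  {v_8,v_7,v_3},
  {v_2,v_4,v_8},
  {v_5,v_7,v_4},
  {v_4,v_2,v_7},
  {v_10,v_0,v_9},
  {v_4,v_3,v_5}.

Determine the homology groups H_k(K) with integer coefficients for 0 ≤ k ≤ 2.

H_0 = Z^2,  H_1 = Z_2,  H_2 = Z.

Take the total order v_0 < v_1 < v_2 < v_3 < v_4 < v_5 < v_6 < v_7 < v_8 < v_9 < v_10 on the vertex set. Then K (dimension 2) consists of the simplices:

  0-simplices (11): [v_0], [v_1], [v_2], [v_3], [v_4], [v_5], [v_6], [v_7], [v_8], [v_9], [v_10]
  1-simplices (24): (24 of them)
  2-simplices (16): (16 of them)

Hence C_0 ≅ Z^11, C_1 ≅ Z^24, C_2 ≅ Z^16.

The boundary map ∂_1: C_1 → C_0 sends each edge [p,q] (with p < q) to q − p.
This gives a 11×24 integer matrix of rank 9; reducing to Smith normal form yields diagonal entries (1,1,1,1,1,1,1,1,1).

The boundary map ∂_2: C_2 → C_1 acts by ∂[p,q,r] = [q,r] − [p,r] + [p,q]. For instance
  ∂[v_3,v_4,v_5] = [v_4,v_5] − [v_3,v_5] + [v_3,v_4],
  ∂[v_3,v_4,v_8] = [v_4,v_8] − [v_3,v_8] + [v_3,v_4].
This gives a 24×16 integer matrix of rank 15; reducing to Smith normal form yields diagonal entries (1,1,1,1,1,1,1,1,1,1,1,1,1,1,2).

Reading off H_k = ker ∂_k / im ∂_{k+1}:

  H_0: rank C_0 − rank ∂_1 = 11 − 9 = 2, and the invariant factors of ∂_1 are all 1, so H_0 = Z^2.
  H_1: rank ker ∂_1 − rank ∂_2 = (24 − 9) − 15 = 0, and ∂_2 has invariant factor 2 > 1, so H_1 = Z_2.
  H_2: rank ker ∂_2 − rank ∂_3 = (16 − 15) − 0 = 1, and there is no ∂_3, so H_2 = Z.

As a check, the Euler characteristic is 11 − 24 + 16 = 3, which agrees with 2 − 0 + 1 = 3.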